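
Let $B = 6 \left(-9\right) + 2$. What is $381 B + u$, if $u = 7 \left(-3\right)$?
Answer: $-19833$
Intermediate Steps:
$B = -52$ ($B = -54 + 2 = -52$)
$u = -21$
$381 B + u = 381 \left(-52\right) - 21 = -19812 - 21 = -19833$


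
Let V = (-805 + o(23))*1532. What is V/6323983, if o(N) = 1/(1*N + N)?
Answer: -28364214/145451609 ≈ -0.19501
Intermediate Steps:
o(N) = 1/(2*N) (o(N) = 1/(N + N) = 1/(2*N))
V = -28364214/23 (V = (-805 + (½)/23)*1532 = (-805 + (½)*(1/23))*1532 = (-805 + 1/46)*1532 = -37029/46*1532 = -28364214/23 ≈ -1.2332e+6)
V/6323983 = -28364214/23/6323983 = -28364214/23*1/6323983 = -28364214/145451609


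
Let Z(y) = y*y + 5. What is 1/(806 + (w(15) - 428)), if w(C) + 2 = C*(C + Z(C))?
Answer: 1/4051 ≈ 0.00024685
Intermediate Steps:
Z(y) = 5 + y² (Z(y) = y² + 5 = 5 + y²)
w(C) = -2 + C*(5 + C + C²) (w(C) = -2 + C*(C + (5 + C²)) = -2 + C*(5 + C + C²))
1/(806 + (w(15) - 428)) = 1/(806 + ((-2 + 15² + 15*(5 + 15²)) - 428)) = 1/(806 + ((-2 + 225 + 15*(5 + 225)) - 428)) = 1/(806 + ((-2 + 225 + 15*230) - 428)) = 1/(806 + ((-2 + 225 + 3450) - 428)) = 1/(806 + (3673 - 428)) = 1/(806 + 3245) = 1/4051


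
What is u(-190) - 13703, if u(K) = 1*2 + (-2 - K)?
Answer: -13513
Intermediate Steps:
u(K) = -K (u(K) = 2 + (-2 - K) = -K)
u(-190) - 13703 = -1*(-190) - 13703 = 190 - 13703 = -13513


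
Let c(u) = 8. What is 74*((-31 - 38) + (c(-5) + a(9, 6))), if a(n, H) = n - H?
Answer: -4292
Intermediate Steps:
74*((-31 - 38) + (c(-5) + a(9, 6))) = 74*((-31 - 38) + (8 + (9 - 1*6))) = 74*(-69 + (8 + (9 - 6))) = 74*(-69 + (8 + 3)) = 74*(-69 + 11) = 74*(-58) = -4292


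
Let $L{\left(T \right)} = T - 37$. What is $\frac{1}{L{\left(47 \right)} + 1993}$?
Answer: $\frac{1}{2003} \approx 0.00049925$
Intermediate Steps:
$L{\left(T \right)} = -37 + T$ ($L{\left(T \right)} = T - 37 = -37 + T$)
$\frac{1}{L{\left(47 \right)} + 1993} = \frac{1}{\left(-37 + 47\right) + 1993} = \frac{1}{10 + 1993} = \frac{1}{2003}$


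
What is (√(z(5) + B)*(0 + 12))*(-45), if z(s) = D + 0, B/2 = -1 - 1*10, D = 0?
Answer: -540*I*√22 ≈ -2532.8*I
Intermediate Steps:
B = -22 (B = 2*(-1 - 1*10) = 2*(-1 - 10) = 2*(-11) = -22)
z(s) = 0 (z(s) = 0 + 0 = 0)
(√(z(5) + B)*(0 + 12))*(-45) = (√(0 - 22)*(0 + 12))*(-45) = (√(-22)*12)*(-45) = ((I*√22)*12)*(-45) = (12*I*√22)*(-45) = -540*I*√22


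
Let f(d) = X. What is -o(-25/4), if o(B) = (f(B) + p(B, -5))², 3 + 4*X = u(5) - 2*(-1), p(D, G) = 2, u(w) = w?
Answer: -9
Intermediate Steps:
X = 1 (X = -¾ + (5 - 2*(-1))/4 = -¾ + (5 + 2)/4 = -¾ + (¼)*7 = -¾ + 7/4 = 1)
f(d) = 1
o(B) = 9 (o(B) = (1 + 2)² = 3² = 9)
-o(-25/4) = -1*9 = -9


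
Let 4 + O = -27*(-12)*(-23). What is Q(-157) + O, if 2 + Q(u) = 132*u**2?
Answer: 3246210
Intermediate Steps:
Q(u) = -2 + 132*u**2
O = -7456 (O = -4 - 27*(-12)*(-23) = -4 + 324*(-23) = -4 - 7452 = -7456)
Q(-157) + O = (-2 + 132*(-157)**2) - 7456 = (-2 + 132*24649) - 7456 = (-2 + 3253668) - 7456 = 3253666 - 7456 = 3246210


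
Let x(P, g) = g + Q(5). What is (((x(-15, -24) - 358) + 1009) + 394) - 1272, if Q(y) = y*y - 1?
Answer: -227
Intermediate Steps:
Q(y) = -1 + y² (Q(y) = y² - 1 = -1 + y²)
x(P, g) = 24 + g (x(P, g) = g + (-1 + 5²) = g + (-1 + 25) = g + 24 = 24 + g)
(((x(-15, -24) - 358) + 1009) + 394) - 1272 = ((((24 - 24) - 358) + 1009) + 394) - 1272 = (((0 - 358) + 1009) + 394) - 1272 = ((-358 + 1009) + 394) - 1272 = (651 + 394) - 1272 = 1045 - 1272 = -227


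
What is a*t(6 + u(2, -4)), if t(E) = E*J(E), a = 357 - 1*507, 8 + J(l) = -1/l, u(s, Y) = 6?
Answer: 14550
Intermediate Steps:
J(l) = -8 - 1/l
a = -150 (a = 357 - 507 = -150)
t(E) = E*(-8 - 1/E)
a*t(6 + u(2, -4)) = -150*(-1 - 8*(6 + 6)) = -150*(-1 - 8*12) = -150*(-1 - 96) = -150*(-97) = 14550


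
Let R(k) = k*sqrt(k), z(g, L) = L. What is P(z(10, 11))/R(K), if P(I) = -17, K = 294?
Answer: -17*sqrt(6)/12348 ≈ -0.0033723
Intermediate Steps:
R(k) = k**(3/2)
P(z(10, 11))/R(K) = -17*sqrt(6)/12348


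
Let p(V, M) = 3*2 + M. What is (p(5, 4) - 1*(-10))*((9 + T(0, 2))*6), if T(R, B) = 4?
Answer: 1560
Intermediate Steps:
p(V, M) = 6 + M
(p(5, 4) - 1*(-10))*((9 + T(0, 2))*6) = ((6 + 4) - 1*(-10))*((9 + 4)*6) = (10 + 10)*(13*6) = 20*78 = 1560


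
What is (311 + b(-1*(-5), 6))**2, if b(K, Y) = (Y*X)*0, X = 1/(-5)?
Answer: 96721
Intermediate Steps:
X = -1/5 ≈ -0.20000
b(K, Y) = 0 (b(K, Y) = (Y*(-1/5))*0 = -Y/5*0 = 0)
(311 + b(-1*(-5), 6))**2 = (311 + 0)**2 = 311**2 = 96721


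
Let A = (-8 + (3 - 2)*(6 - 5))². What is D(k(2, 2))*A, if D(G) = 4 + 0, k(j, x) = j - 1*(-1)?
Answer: 196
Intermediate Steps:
k(j, x) = 1 + j (k(j, x) = j + 1 = 1 + j)
A = 49 (A = (-8 + 1*1)² = (-8 + 1)² = (-7)² = 49)
D(G) = 4
D(k(2, 2))*A = 4*49 = 196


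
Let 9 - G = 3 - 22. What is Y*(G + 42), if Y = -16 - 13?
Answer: -2030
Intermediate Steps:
G = 28 (G = 9 - (3 - 22) = 9 - 1*(-19) = 9 + 19 = 28)
Y = -29
Y*(G + 42) = -29*(28 + 42) = -29*70 = -2030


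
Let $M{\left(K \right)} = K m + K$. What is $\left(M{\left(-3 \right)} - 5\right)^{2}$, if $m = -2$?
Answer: $4$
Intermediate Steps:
$M{\left(K \right)} = - K$ ($M{\left(K \right)} = K \left(-2\right) + K = - 2 K + K = - K$)
$\left(M{\left(-3 \right)} - 5\right)^{2} = \left(\left(-1\right) \left(-3\right) - 5\right)^{2} = \left(3 - 5\right)^{2} = \left(-2\right)^{2} = 4$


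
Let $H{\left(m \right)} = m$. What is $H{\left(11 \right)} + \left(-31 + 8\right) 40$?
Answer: $-909$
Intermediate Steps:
$H{\left(11 \right)} + \left(-31 + 8\right) 40 = 11 + \left(-31 + 8\right) 40 = 11 - 920 = -909$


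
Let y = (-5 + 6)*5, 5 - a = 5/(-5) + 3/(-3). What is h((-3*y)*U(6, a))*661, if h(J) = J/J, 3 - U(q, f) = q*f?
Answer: 661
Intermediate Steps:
a = 7 (a = 5 - (5/(-5) + 3/(-3)) = 5 - (5*(-⅕) + 3*(-⅓)) = 5 - (-1 - 1) = 5 - 1*(-2) = 5 + 2 = 7)
y = 5 (y = 1*5 = 5)
U(q, f) = 3 - f*q (U(q, f) = 3 - q*f = 3 - f*q)
h(J) = 1
h((-3*y)*U(6, a))*661 = 1*661 = 661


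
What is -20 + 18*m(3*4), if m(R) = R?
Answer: 196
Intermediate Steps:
-20 + 18*m(3*4) = -20 + 18*(3*4) = -20 + 18*12 = -20 + 216 = 196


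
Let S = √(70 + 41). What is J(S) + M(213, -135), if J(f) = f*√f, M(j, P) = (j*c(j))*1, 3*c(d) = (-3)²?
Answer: 639 + 111^(¾) ≈ 673.20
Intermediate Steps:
c(d) = 3 (c(d) = (⅓)*(-3)² = (⅓)*9 = 3)
M(j, P) = 3*j (M(j, P) = (j*3)*1 = (3*j)*1 = 3*j)
S = √111 ≈ 10.536
J(f) = f^(3/2)
J(S) + M(213, -135) = (√111)^(3/2) + 3*213 = 111^(¾) + 639 = 639 + 111^(¾)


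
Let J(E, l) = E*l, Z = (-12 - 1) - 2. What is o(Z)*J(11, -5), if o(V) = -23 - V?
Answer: 440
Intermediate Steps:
Z = -15 (Z = -13 - 2 = -15)
o(Z)*J(11, -5) = (-23 - 1*(-15))*(11*(-5)) = (-23 + 15)*(-55) = -8*(-55) = 440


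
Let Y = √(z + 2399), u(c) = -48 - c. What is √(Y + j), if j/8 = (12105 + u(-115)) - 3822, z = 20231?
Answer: √(66800 + √22630) ≈ 258.75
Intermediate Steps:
Y = √22630 (Y = √(20231 + 2399) = √22630 ≈ 150.43)
j = 66800 (j = 8*((12105 + (-48 - 1*(-115))) - 3822) = 8*((12105 + (-48 + 115)) - 3822) = 8*((12105 + 67) - 3822) = 8*(12172 - 3822) = 8*8350 = 66800)
√(Y + j) = √(√22630 + 66800) = √(66800 + √22630)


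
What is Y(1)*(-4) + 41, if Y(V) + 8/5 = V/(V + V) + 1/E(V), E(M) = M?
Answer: 207/5 ≈ 41.400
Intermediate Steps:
Y(V) = -11/10 + 1/V (Y(V) = -8/5 + (V/(V + V) + 1/V) = -8/5 + (V/((2*V)) + 1/V) = -8/5 + (V*(1/(2*V)) + 1/V) = -8/5 + (1/2 + 1/V) = -11/10 + 1/V)
Y(1)*(-4) + 41 = (-11/10 + 1/1)*(-4) + 41 = (-11/10 + 1)*(-4) + 41 = -1/10*(-4) + 41 = 2/5 + 41 = 207/5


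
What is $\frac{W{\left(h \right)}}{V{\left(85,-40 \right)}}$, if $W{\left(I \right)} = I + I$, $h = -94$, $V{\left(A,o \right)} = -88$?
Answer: $\frac{47}{22} \approx 2.1364$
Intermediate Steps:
$W{\left(I \right)} = 2 I$
$\frac{W{\left(h \right)}}{V{\left(85,-40 \right)}} = \frac{2 \left(-94\right)}{-88} = \left(-188\right) \left(- \frac{1}{88}\right) = \frac{47}{22}$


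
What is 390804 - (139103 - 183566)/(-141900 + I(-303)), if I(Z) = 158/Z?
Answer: 16802939817543/42995858 ≈ 3.9080e+5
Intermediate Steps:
390804 - (139103 - 183566)/(-141900 + I(-303)) = 390804 - (139103 - 183566)/(-141900 + 158/(-303)) = 390804 - (-44463)/(-141900 + 158*(-1/303)) = 390804 - (-44463)/(-141900 - 158/303) = 390804 - (-44463)/(-42995858/303) = 390804 - (-44463)*(-303)/42995858 = 390804 - 1*13472289/42995858 = 390804 - 13472289/42995858 = 16802939817543/42995858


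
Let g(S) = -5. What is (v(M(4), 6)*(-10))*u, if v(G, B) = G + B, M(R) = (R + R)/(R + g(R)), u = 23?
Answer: 460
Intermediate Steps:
M(R) = 2*R/(-5 + R) (M(R) = (R + R)/(R - 5) = (2*R)/(-5 + R) = 2*R/(-5 + R))
v(G, B) = B + G
(v(M(4), 6)*(-10))*u = ((6 + 2*4/(-5 + 4))*(-10))*23 = ((6 + 2*4/(-1))*(-10))*23 = ((6 + 2*4*(-1))*(-10))*23 = ((6 - 8)*(-10))*23 = -2*(-10)*23 = 20*23 = 460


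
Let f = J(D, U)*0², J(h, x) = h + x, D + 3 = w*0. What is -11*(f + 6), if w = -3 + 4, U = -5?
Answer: -66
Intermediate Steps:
w = 1
D = -3 (D = -3 + 1*0 = -3 + 0 = -3)
f = 0 (f = (-3 - 5)*0² = -8*0 = 0)
-11*(f + 6) = -11*(0 + 6) = -11*6 = -66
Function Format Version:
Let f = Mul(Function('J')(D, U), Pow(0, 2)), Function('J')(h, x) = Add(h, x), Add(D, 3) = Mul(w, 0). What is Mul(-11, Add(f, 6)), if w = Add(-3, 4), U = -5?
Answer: -66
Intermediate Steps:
w = 1
D = -3 (D = Add(-3, Mul(1, 0)) = Add(-3, 0) = -3)
f = 0 (f = Mul(Add(-3, -5), Pow(0, 2)) = Mul(-8, 0) = 0)
Mul(-11, Add(f, 6)) = Mul(-11, Add(0, 6)) = Mul(-11, 6) = -66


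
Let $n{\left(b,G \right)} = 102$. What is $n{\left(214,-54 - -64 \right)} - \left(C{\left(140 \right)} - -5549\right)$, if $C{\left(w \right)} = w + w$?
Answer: $-5727$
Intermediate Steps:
$C{\left(w \right)} = 2 w$
$n{\left(214,-54 - -64 \right)} - \left(C{\left(140 \right)} - -5549\right) = 102 - \left(2 \cdot 140 - -5549\right) = 102 - \left(280 + 5549\right) = 102 - 5829 = -5727$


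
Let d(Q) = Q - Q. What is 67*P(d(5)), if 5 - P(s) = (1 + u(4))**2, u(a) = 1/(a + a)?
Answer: 16013/64 ≈ 250.20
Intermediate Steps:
u(a) = 1/(2*a)
d(Q) = 0
P(s) = 239/64 (P(s) = 5 - (1 + (1/2)/4)**2 = 5 - (1 + (1/2)*(1/4))**2 = 5 - (1 + 1/8)**2 = 5 - (9/8)**2 = 5 - 1*81/64 = 5 - 81/64 = 239/64)
67*P(d(5)) = 67*(239/64) = 16013/64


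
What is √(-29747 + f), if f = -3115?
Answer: I*√32862 ≈ 181.28*I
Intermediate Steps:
√(-29747 + f) = √(-29747 - 3115) = √(-32862) = I*√32862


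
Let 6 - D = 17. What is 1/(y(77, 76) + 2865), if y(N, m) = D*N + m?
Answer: 1/2094 ≈ 0.00047755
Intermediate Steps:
D = -11 (D = 6 - 1*17 = 6 - 17 = -11)
y(N, m) = m - 11*N (y(N, m) = -11*N + m = m - 11*N)
1/(y(77, 76) + 2865) = 1/((76 - 11*77) + 2865) = 1/((76 - 847) + 2865) = 1/(-771 + 2865) = 1/2094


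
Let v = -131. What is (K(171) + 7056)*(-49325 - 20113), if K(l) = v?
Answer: -480858150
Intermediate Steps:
K(l) = -131
(K(171) + 7056)*(-49325 - 20113) = (-131 + 7056)*(-49325 - 20113) = 6925*(-69438) = -480858150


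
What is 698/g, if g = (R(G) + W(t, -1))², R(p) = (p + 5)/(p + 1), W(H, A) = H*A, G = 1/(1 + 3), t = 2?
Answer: 17450/121 ≈ 144.21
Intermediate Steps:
G = ¼ (G = 1/4 = ¼ ≈ 0.25000)
W(H, A) = A*H
R(p) = (5 + p)/(1 + p)
g = 121/25 (g = ((5 + ¼)/(1 + ¼) - 1*2)² = ((21/4)/(5/4) - 2)² = ((⅘)*(21/4) - 2)² = (21/5 - 2)² = (11/5)² = 121/25 ≈ 4.8400)
698/g = 698/(121/25) = 698*(25/121) = 17450/121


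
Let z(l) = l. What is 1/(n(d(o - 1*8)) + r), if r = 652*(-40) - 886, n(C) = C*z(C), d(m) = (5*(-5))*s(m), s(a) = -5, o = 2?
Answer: -1/11341 ≈ -8.8176e-5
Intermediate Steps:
d(m) = 125 (d(m) = (5*(-5))*(-5) = -25*(-5) = 125)
n(C) = C² (n(C) = C*C = C²)
r = -26966 (r = -26080 - 886 = -26966)
1/(n(d(o - 1*8)) + r) = 1/(125² - 26966) = 1/(15625 - 26966) = 1/(-11341) = -1/11341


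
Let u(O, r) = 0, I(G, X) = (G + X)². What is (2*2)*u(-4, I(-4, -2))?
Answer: 0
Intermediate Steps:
(2*2)*u(-4, I(-4, -2)) = (2*2)*0 = 4*0 = 0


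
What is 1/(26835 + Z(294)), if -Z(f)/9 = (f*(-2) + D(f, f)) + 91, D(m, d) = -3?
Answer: 1/31335 ≈ 3.1913e-5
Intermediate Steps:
Z(f) = -792 + 18*f (Z(f) = -9*((f*(-2) - 3) + 91) = -9*((-2*f - 3) + 91) = -9*((-3 - 2*f) + 91) = -9*(88 - 2*f) = -792 + 18*f)
1/(26835 + Z(294)) = 1/(26835 + (-792 + 18*294)) = 1/(26835 + (-792 + 5292)) = 1/(26835 + 4500) = 1/31335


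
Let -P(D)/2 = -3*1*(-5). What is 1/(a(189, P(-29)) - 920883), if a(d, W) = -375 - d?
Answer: -1/921447 ≈ -1.0852e-6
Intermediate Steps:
P(D) = -30 (P(D) = -2*(-3*1)*(-5) = -(-6)*(-5) = -2*15 = -30)
1/(a(189, P(-29)) - 920883) = 1/((-375 - 1*189) - 920883) = 1/((-375 - 189) - 920883) = 1/(-564 - 920883) = 1/(-921447) = -1/921447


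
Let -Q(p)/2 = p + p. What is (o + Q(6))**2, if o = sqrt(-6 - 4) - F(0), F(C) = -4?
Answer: (20 - I*sqrt(10))**2 ≈ 390.0 - 126.49*I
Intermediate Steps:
Q(p) = -4*p (Q(p) = -2*(p + p) = -4*p)
o = 4 + I*sqrt(10) (o = sqrt(-6 - 4) - 1*(-4) = sqrt(-10) + 4 = I*sqrt(10) + 4 = 4 + I*sqrt(10) ≈ 4.0 + 3.1623*I)
(o + Q(6))**2 = ((4 + I*sqrt(10)) - 4*6)**2 = ((4 + I*sqrt(10)) - 24)**2 = (-20 + I*sqrt(10))**2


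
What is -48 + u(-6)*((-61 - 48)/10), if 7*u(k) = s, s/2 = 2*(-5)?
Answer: -118/7 ≈ -16.857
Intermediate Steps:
s = -20 (s = 2*(2*(-5)) = 2*(-10) = -20)
u(k) = -20/7 (u(k) = (1/7)*(-20) = -20/7)
-48 + u(-6)*((-61 - 48)/10) = -48 - 20*(-61 - 48)/(7*10) = -48 - (-2180)/(7*10) = -48 - 20/7*(-109/10) = -48 + 218/7 = -118/7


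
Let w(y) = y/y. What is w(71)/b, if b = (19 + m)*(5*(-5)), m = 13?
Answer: -1/800 ≈ -0.0012500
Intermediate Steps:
w(y) = 1
b = -800 (b = (19 + 13)*(5*(-5)) = 32*(-25) = -800)
w(71)/b = 1/(-800) = 1*(-1/800) = -1/800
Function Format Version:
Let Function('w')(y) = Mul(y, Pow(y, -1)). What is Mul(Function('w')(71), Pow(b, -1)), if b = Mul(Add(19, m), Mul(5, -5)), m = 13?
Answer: Rational(-1, 800) ≈ -0.0012500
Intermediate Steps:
Function('w')(y) = 1
b = -800 (b = Mul(Add(19, 13), Mul(5, -5)) = Mul(32, -25) = -800)
Mul(Function('w')(71), Pow(b, -1)) = Mul(1, Pow(-800, -1)) = Mul(1, Rational(-1, 800)) = Rational(-1, 800)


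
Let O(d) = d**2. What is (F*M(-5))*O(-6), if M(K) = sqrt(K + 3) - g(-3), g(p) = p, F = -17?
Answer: -1836 - 612*I*sqrt(2) ≈ -1836.0 - 865.5*I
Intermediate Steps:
M(K) = 3 + sqrt(3 + K) (M(K) = sqrt(K + 3) - 1*(-3) = sqrt(3 + K) + 3 = 3 + sqrt(3 + K))
(F*M(-5))*O(-6) = -17*(3 + sqrt(3 - 5))*(-6)**2 = -17*(3 + sqrt(-2))*36 = -17*(3 + I*sqrt(2))*36 = (-51 - 17*I*sqrt(2))*36 = -1836 - 612*I*sqrt(2)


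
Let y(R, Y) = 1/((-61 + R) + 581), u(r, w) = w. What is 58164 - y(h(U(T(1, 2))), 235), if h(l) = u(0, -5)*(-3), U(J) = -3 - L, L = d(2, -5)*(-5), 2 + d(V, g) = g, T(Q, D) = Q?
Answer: 31117739/535 ≈ 58164.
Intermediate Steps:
d(V, g) = -2 + g
L = 35 (L = (-2 - 5)*(-5) = -7*(-5) = 35)
U(J) = -38 (U(J) = -3 - 1*35 = -3 - 35 = -38)
h(l) = 15 (h(l) = -5*(-3) = 15)
y(R, Y) = 1/(520 + R)
58164 - y(h(U(T(1, 2))), 235) = 58164 - 1/(520 + 15) = 58164 - 1/535 = 31117739/535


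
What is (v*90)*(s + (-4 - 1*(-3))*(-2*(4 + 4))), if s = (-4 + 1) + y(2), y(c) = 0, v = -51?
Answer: -59670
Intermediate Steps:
s = -3 (s = (-4 + 1) + 0 = -3 + 0 = -3)
(v*90)*(s + (-4 - 1*(-3))*(-2*(4 + 4))) = (-51*90)*(-3 + (-4 - 1*(-3))*(-2*(4 + 4))) = -4590*(-3 + (-4 + 3)*(-2*8)) = -4590*(-3 - 1*(-16)) = -4590*(-3 + 16) = -4590*13 = -59670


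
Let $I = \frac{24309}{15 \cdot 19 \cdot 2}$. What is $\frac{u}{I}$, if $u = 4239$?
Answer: $\frac{268470}{2701} \approx 99.396$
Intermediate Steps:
$I = \frac{8103}{190}$ ($I = \frac{24309}{285 \cdot 2} = \frac{24309}{570} = 24309 \cdot \frac{1}{570} = \frac{8103}{190} \approx 42.647$)
$\frac{u}{I} = \frac{4239}{\frac{8103}{190}} = 4239 \cdot \frac{190}{8103} = \frac{268470}{2701}$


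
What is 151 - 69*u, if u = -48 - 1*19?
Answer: 4774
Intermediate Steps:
u = -67 (u = -48 - 19 = -67)
151 - 69*u = 151 - 69*(-67) = 151 + 4623 = 4774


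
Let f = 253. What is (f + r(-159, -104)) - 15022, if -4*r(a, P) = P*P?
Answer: -17473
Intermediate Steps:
r(a, P) = -P**2/4 (r(a, P) = -P*P/4 = -P**2/4)
(f + r(-159, -104)) - 15022 = (253 - 1/4*(-104)**2) - 15022 = (253 - 1/4*10816) - 15022 = (253 - 2704) - 15022 = -2451 - 15022 = -17473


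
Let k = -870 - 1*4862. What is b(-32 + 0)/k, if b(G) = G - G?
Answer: 0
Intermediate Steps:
b(G) = 0
k = -5732 (k = -870 - 4862 = -5732)
b(-32 + 0)/k = 0/(-5732) = 0*(-1/5732) = 0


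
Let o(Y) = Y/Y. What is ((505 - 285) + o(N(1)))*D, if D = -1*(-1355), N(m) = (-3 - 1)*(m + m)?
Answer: 299455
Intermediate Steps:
N(m) = -8*m
D = 1355
o(Y) = 1
((505 - 285) + o(N(1)))*D = ((505 - 285) + 1)*1355 = (220 + 1)*1355 = 221*1355 = 299455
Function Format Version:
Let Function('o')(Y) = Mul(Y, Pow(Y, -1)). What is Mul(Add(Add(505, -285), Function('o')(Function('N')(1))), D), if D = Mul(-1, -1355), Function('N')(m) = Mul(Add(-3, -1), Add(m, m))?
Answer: 299455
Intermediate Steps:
Function('N')(m) = Mul(-8, m) (Function('N')(m) = Mul(-4, Mul(2, m)) = Mul(-8, m))
D = 1355
Function('o')(Y) = 1
Mul(Add(Add(505, -285), Function('o')(Function('N')(1))), D) = Mul(Add(Add(505, -285), 1), 1355) = Mul(Add(220, 1), 1355) = Mul(221, 1355) = 299455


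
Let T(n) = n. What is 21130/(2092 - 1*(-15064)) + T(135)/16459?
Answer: 175047365/141185302 ≈ 1.2398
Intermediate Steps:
21130/(2092 - 1*(-15064)) + T(135)/16459 = 21130/(2092 - 1*(-15064)) + 135/16459 = 21130/(2092 + 15064) + 135*(1/16459) = 21130/17156 + 135/16459 = 21130*(1/17156) + 135/16459 = 10565/8578 + 135/16459 = 175047365/141185302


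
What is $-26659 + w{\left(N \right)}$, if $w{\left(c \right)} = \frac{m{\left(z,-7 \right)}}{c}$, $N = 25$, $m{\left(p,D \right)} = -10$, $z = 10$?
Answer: $- \frac{133297}{5} \approx -26659.0$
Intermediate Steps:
$w{\left(c \right)} = - \frac{10}{c}$
$-26659 + w{\left(N \right)} = -26659 - \frac{10}{25} = -26659 - \frac{2}{5} = - \frac{133297}{5}$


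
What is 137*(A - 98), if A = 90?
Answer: -1096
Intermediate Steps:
137*(A - 98) = 137*(90 - 98) = 137*(-8) = -1096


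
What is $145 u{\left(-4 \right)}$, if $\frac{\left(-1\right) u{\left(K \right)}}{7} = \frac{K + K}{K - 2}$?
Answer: $- \frac{4060}{3} \approx -1353.3$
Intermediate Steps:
$u{\left(K \right)} = - \frac{14 K}{-2 + K}$ ($u{\left(K \right)} = - 7 \frac{K + K}{K - 2} = - 7 \frac{2 K}{-2 + K} = - \frac{14 K}{-2 + K}$)
$145 u{\left(-4 \right)} = 145 \left(\left(-14\right) \left(-4\right) \frac{1}{-2 - 4}\right) = 145 \left(\left(-14\right) \left(-4\right) \frac{1}{-6}\right) = 145 \left(\left(-14\right) \left(-4\right) \left(- \frac{1}{6}\right)\right) = 145 \left(- \frac{28}{3}\right) = - \frac{4060}{3}$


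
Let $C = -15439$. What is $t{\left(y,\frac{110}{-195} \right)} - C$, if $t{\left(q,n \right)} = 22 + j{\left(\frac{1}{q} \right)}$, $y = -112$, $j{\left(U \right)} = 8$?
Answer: $15469$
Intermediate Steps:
$t{\left(q,n \right)} = 30$ ($t{\left(q,n \right)} = 22 + 8 = 30$)
$t{\left(y,\frac{110}{-195} \right)} - C = 30 - -15439 = 30 + 15439 = 15469$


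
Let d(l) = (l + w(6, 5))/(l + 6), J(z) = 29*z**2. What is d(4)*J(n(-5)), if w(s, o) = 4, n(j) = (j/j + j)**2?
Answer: 29696/5 ≈ 5939.2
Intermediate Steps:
n(j) = (1 + j)**2
d(l) = (4 + l)/(6 + l) (d(l) = (l + 4)/(l + 6) = (4 + l)/(6 + l))
d(4)*J(n(-5)) = ((4 + 4)/(6 + 4))*(29*((1 - 5)**2)**2) = (8/10)*(29*((-4)**2)**2) = ((1/10)*8)*(29*16**2) = 4*(29*256)/5 = (4/5)*7424 = 29696/5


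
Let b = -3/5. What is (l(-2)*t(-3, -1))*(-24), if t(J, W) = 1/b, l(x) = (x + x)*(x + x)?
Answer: 640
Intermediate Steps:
b = -3/5 (b = -3*1/5 = -3/5 ≈ -0.60000)
l(x) = 4*x**2 (l(x) = (2*x)*(2*x) = 4*x**2)
t(J, W) = -5/3 (t(J, W) = 1/(-3/5) = -5/3)
(l(-2)*t(-3, -1))*(-24) = ((4*(-2)**2)*(-5/3))*(-24) = ((4*4)*(-5/3))*(-24) = (16*(-5/3))*(-24) = -80/3*(-24) = 640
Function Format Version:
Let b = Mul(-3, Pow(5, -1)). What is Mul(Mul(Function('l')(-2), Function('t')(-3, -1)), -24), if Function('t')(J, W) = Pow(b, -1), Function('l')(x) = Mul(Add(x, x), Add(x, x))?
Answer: 640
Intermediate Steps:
b = Rational(-3, 5) (b = Mul(-3, Rational(1, 5)) = Rational(-3, 5) ≈ -0.60000)
Function('l')(x) = Mul(4, Pow(x, 2)) (Function('l')(x) = Mul(Mul(2, x), Mul(2, x)) = Mul(4, Pow(x, 2)))
Function('t')(J, W) = Rational(-5, 3) (Function('t')(J, W) = Pow(Rational(-3, 5), -1) = Rational(-5, 3))
Mul(Mul(Function('l')(-2), Function('t')(-3, -1)), -24) = Mul(Mul(Mul(4, Pow(-2, 2)), Rational(-5, 3)), -24) = Mul(Mul(Mul(4, 4), Rational(-5, 3)), -24) = Mul(Mul(16, Rational(-5, 3)), -24) = Mul(Rational(-80, 3), -24) = 640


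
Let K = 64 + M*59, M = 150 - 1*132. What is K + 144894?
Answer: 146020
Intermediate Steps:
M = 18 (M = 150 - 132 = 18)
K = 1126 (K = 64 + 18*59 = 64 + 1062 = 1126)
K + 144894 = 1126 + 144894 = 146020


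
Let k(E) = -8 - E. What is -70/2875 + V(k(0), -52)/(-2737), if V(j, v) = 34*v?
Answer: 2502/4025 ≈ 0.62161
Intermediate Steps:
-70/2875 + V(k(0), -52)/(-2737) = -70/2875 + (34*(-52))/(-2737) = -70*1/2875 - 1768*(-1/2737) = -14/575 + 104/161 = 2502/4025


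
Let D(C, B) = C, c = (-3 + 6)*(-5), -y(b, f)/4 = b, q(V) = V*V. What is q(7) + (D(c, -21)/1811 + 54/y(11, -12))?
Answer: 1903031/39842 ≈ 47.764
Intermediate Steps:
q(V) = V**2
y(b, f) = -4*b
c = -15 (c = 3*(-5) = -15)
q(7) + (D(c, -21)/1811 + 54/y(11, -12)) = 7**2 + (-15/1811 + 54/((-4*11))) = 49 + (-15*1/1811 + 54/(-44)) = 49 + (-15/1811 + 54*(-1/44)) = 49 + (-15/1811 - 27/22) = 49 - 49227/39842 = 1903031/39842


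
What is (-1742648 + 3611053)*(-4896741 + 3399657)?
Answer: -2797159231020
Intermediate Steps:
(-1742648 + 3611053)*(-4896741 + 3399657) = 1868405*(-1497084) = -2797159231020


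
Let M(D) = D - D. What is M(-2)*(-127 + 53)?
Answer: 0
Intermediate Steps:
M(D) = 0
M(-2)*(-127 + 53) = 0*(-127 + 53) = 0*(-74) = 0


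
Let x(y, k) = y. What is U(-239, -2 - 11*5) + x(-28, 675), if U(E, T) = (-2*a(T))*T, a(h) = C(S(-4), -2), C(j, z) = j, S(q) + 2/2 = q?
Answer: -598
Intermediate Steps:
S(q) = -1 + q
a(h) = -5 (a(h) = -1 - 4 = -5)
U(E, T) = 10*T (U(E, T) = (-2*(-5))*T = 10*T)
U(-239, -2 - 11*5) + x(-28, 675) = 10*(-2 - 11*5) - 28 = 10*(-2 - 55) - 28 = 10*(-57) - 28 = -570 - 28 = -598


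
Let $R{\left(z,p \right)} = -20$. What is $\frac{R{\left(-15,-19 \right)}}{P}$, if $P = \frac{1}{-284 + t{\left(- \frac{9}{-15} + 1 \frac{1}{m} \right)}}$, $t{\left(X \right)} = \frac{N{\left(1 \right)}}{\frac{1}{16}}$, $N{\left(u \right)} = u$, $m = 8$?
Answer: $5360$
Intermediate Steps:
$t{\left(X \right)} = 16$ ($t{\left(X \right)} = 1 \frac{1}{\frac{1}{16}} = 1 \cdot 16 = 16$)
$P = - \frac{1}{268}$ ($P = \frac{1}{-284 + 16} = \frac{1}{-268} = - \frac{1}{268} \approx -0.0037313$)
$\frac{R{\left(-15,-19 \right)}}{P} = - \frac{20}{- \frac{1}{268}} = \left(-20\right) \left(-268\right) = 5360$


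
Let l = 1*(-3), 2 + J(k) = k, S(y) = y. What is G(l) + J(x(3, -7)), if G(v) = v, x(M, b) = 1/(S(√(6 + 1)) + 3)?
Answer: -7/2 - √7/2 ≈ -4.8229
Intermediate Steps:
x(M, b) = 1/(3 + √7) (x(M, b) = 1/(√(6 + 1) + 3) = 1/(√7 + 3) = 1/(3 + √7))
J(k) = -2 + k
l = -3
G(l) + J(x(3, -7)) = -3 + (-2 + (3/2 - √7/2)) = -3 + (-½ - √7/2) = -7/2 - √7/2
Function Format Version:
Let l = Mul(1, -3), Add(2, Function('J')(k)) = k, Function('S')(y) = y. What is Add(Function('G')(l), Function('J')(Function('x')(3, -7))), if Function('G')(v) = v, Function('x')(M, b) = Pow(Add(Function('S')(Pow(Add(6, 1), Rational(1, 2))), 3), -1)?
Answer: Add(Rational(-7, 2), Mul(Rational(-1, 2), Pow(7, Rational(1, 2)))) ≈ -4.8229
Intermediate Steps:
Function('x')(M, b) = Pow(Add(3, Pow(7, Rational(1, 2))), -1) (Function('x')(M, b) = Pow(Add(Pow(Add(6, 1), Rational(1, 2)), 3), -1) = Pow(Add(Pow(7, Rational(1, 2)), 3), -1) = Pow(Add(3, Pow(7, Rational(1, 2))), -1))
Function('J')(k) = Add(-2, k)
l = -3
Add(Function('G')(l), Function('J')(Function('x')(3, -7))) = Add(-3, Add(-2, Add(Rational(3, 2), Mul(Rational(-1, 2), Pow(7, Rational(1, 2)))))) = Add(-3, Add(Rational(-1, 2), Mul(Rational(-1, 2), Pow(7, Rational(1, 2))))) = Add(Rational(-7, 2), Mul(Rational(-1, 2), Pow(7, Rational(1, 2))))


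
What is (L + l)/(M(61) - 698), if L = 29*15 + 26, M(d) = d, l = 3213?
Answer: -3674/637 ≈ -5.7677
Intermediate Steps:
L = 461 (L = 435 + 26 = 461)
(L + l)/(M(61) - 698) = (461 + 3213)/(61 - 698) = 3674/(-637) = 3674*(-1/637) = -3674/637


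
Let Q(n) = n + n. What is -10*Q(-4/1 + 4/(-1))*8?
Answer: 1280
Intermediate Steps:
Q(n) = 2*n
-10*Q(-4/1 + 4/(-1))*8 = -20*(-4/1 + 4/(-1))*8 = -20*(-4*1 + 4*(-1))*8 = -20*(-4 - 4)*8 = -20*(-8)*8 = -10*(-16)*8 = 160*8 = 1280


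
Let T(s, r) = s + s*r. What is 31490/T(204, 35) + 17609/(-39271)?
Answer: 553661647/144203112 ≈ 3.8395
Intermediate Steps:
T(s, r) = s + r*s
31490/T(204, 35) + 17609/(-39271) = 31490/((204*(1 + 35))) + 17609/(-39271) = 31490/((204*36)) + 17609*(-1/39271) = 31490/7344 - 17609/39271 = 31490*(1/7344) - 17609/39271 = 15745/3672 - 17609/39271 = 553661647/144203112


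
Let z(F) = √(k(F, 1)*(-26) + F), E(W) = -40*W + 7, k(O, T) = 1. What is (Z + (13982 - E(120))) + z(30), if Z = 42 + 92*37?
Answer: 22223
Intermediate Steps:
E(W) = 7 - 40*W
Z = 3446 (Z = 42 + 3404 = 3446)
z(F) = √(-26 + F) (z(F) = √(1*(-26) + F) = √(-26 + F))
(Z + (13982 - E(120))) + z(30) = (3446 + (13982 - (7 - 40*120))) + √(-26 + 30) = (3446 + (13982 - (7 - 4800))) + √4 = (3446 + (13982 - 1*(-4793))) + 2 = (3446 + (13982 + 4793)) + 2 = (3446 + 18775) + 2 = 22221 + 2 = 22223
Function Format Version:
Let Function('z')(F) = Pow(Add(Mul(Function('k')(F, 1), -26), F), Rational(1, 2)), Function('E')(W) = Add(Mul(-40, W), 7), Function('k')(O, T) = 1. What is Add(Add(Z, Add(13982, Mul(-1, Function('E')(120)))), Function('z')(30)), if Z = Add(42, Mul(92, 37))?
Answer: 22223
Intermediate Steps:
Function('E')(W) = Add(7, Mul(-40, W))
Z = 3446 (Z = Add(42, 3404) = 3446)
Function('z')(F) = Pow(Add(-26, F), Rational(1, 2)) (Function('z')(F) = Pow(Add(Mul(1, -26), F), Rational(1, 2)) = Pow(Add(-26, F), Rational(1, 2)))
Add(Add(Z, Add(13982, Mul(-1, Function('E')(120)))), Function('z')(30)) = Add(Add(3446, Add(13982, Mul(-1, Add(7, Mul(-40, 120))))), Pow(Add(-26, 30), Rational(1, 2))) = Add(Add(3446, Add(13982, Mul(-1, Add(7, -4800)))), Pow(4, Rational(1, 2))) = Add(Add(3446, Add(13982, Mul(-1, -4793))), 2) = Add(Add(3446, Add(13982, 4793)), 2) = Add(Add(3446, 18775), 2) = Add(22221, 2) = 22223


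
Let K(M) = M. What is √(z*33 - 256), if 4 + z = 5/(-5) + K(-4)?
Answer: I*√553 ≈ 23.516*I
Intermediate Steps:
z = -9 (z = -4 + (5/(-5) - 4) = -4 + (5*(-⅕) - 4) = -4 + (-1 - 4) = -4 - 5 = -9)
√(z*33 - 256) = √(-9*33 - 256) = √(-297 - 256) = √(-553) = I*√553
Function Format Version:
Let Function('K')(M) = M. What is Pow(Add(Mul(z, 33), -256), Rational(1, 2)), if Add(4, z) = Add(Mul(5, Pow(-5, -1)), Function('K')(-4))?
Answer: Mul(I, Pow(553, Rational(1, 2))) ≈ Mul(23.516, I)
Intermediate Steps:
z = -9 (z = Add(-4, Add(Mul(5, Pow(-5, -1)), -4)) = Add(-4, Add(Mul(5, Rational(-1, 5)), -4)) = Add(-4, Add(-1, -4)) = Add(-4, -5) = -9)
Pow(Add(Mul(z, 33), -256), Rational(1, 2)) = Pow(Add(Mul(-9, 33), -256), Rational(1, 2)) = Pow(Add(-297, -256), Rational(1, 2)) = Pow(-553, Rational(1, 2)) = Mul(I, Pow(553, Rational(1, 2)))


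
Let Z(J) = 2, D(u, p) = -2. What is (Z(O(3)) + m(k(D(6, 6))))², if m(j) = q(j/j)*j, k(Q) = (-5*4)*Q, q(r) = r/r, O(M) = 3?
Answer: 1764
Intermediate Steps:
q(r) = 1
k(Q) = -20*Q
m(j) = j (m(j) = 1*j = j)
(Z(O(3)) + m(k(D(6, 6))))² = (2 - 20*(-2))² = (2 + 40)² = 42² = 1764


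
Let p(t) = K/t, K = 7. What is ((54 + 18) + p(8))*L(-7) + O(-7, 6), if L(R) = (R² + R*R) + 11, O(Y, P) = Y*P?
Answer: 63211/8 ≈ 7901.4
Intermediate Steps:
p(t) = 7/t
O(Y, P) = P*Y
L(R) = 11 + 2*R² (L(R) = (R² + R²) + 11 = 2*R² + 11 = 11 + 2*R²)
((54 + 18) + p(8))*L(-7) + O(-7, 6) = ((54 + 18) + 7/8)*(11 + 2*(-7)²) + 6*(-7) = (72 + 7*(⅛))*(11 + 2*49) - 42 = (72 + 7/8)*(11 + 98) - 42 = (583/8)*109 - 42 = 63547/8 - 42 = 63211/8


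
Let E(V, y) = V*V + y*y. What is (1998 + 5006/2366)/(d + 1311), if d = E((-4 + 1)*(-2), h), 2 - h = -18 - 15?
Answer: 2366137/3042676 ≈ 0.77765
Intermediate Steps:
h = 35 (h = 2 - (-18 - 15) = 2 - 1*(-33) = 2 + 33 = 35)
E(V, y) = V**2 + y**2
d = 1261 (d = ((-4 + 1)*(-2))**2 + 35**2 = (-3*(-2))**2 + 1225 = 6**2 + 1225 = 36 + 1225 = 1261)
(1998 + 5006/2366)/(d + 1311) = (1998 + 5006/2366)/(1261 + 1311) = (1998 + 5006*(1/2366))/2572 = (1998 + 2503/1183)*(1/2572) = (2366137/1183)*(1/2572) = 2366137/3042676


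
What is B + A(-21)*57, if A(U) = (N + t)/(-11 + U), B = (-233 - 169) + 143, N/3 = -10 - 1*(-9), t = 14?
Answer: -8915/32 ≈ -278.59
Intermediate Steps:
N = -3 (N = 3*(-10 - 1*(-9)) = 3*(-10 + 9) = 3*(-1) = -3)
B = -259 (B = -402 + 143 = -259)
A(U) = 11/(-11 + U) (A(U) = (-3 + 14)/(-11 + U) = 11/(-11 + U))
B + A(-21)*57 = -259 + (11/(-11 - 21))*57 = -259 + (11/(-32))*57 = -259 + (11*(-1/32))*57 = -259 - 11/32*57 = -259 - 627/32 = -8915/32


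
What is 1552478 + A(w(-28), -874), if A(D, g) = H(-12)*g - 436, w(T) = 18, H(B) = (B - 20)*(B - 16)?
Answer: 768938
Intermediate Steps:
H(B) = (-20 + B)*(-16 + B)
A(D, g) = -436 + 896*g (A(D, g) = (320 + (-12)**2 - 36*(-12))*g - 436 = (320 + 144 + 432)*g - 436 = 896*g - 436 = -436 + 896*g)
1552478 + A(w(-28), -874) = 1552478 + (-436 + 896*(-874)) = 1552478 + (-436 - 783104) = 1552478 - 783540 = 768938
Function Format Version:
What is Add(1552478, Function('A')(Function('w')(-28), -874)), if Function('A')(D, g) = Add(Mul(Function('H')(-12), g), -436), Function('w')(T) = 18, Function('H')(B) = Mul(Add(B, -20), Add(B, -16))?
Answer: 768938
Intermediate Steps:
Function('H')(B) = Mul(Add(-20, B), Add(-16, B))
Function('A')(D, g) = Add(-436, Mul(896, g)) (Function('A')(D, g) = Add(Mul(Add(320, Pow(-12, 2), Mul(-36, -12)), g), -436) = Add(Mul(Add(320, 144, 432), g), -436) = Add(Mul(896, g), -436) = Add(-436, Mul(896, g)))
Add(1552478, Function('A')(Function('w')(-28), -874)) = Add(1552478, Add(-436, Mul(896, -874))) = Add(1552478, Add(-436, -783104)) = Add(1552478, -783540) = 768938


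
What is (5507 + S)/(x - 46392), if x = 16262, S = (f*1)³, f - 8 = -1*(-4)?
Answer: -1447/6026 ≈ -0.24013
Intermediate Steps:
f = 12 (f = 8 - 1*(-4) = 8 + 4 = 12)
S = 1728 (S = (12*1)³ = 12³ = 1728)
(5507 + S)/(x - 46392) = (5507 + 1728)/(16262 - 46392) = 7235/(-30130) = 7235*(-1/30130) = -1447/6026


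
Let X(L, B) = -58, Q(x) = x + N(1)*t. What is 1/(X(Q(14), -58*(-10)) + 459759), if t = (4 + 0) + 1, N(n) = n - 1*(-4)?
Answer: 1/459701 ≈ 2.1753e-6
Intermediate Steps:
N(n) = 4 + n (N(n) = n + 4 = 4 + n)
t = 5 (t = 4 + 1 = 5)
Q(x) = 25 + x (Q(x) = x + (4 + 1)*5 = x + 5*5 = x + 25 = 25 + x)
1/(X(Q(14), -58*(-10)) + 459759) = 1/(-58 + 459759) = 1/459701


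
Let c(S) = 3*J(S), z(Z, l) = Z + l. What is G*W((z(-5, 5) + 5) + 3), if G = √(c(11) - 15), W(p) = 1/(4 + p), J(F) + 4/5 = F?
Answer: √390/60 ≈ 0.32914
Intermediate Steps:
J(F) = -⅘ + F
c(S) = -12/5 + 3*S (c(S) = 3*(-⅘ + S) = -12/5 + 3*S)
G = √390/5 (G = √((-12/5 + 3*11) - 15) = √((-12/5 + 33) - 15) = √(153/5 - 15) = √(78/5) = √390/5 ≈ 3.9497)
G*W((z(-5, 5) + 5) + 3) = (√390/5)/(4 + (((-5 + 5) + 5) + 3)) = (√390/5)/(4 + ((0 + 5) + 3)) = (√390/5)/(4 + (5 + 3)) = (√390/5)/(4 + 8) = (√390/5)/12 = (√390/5)*(1/12) = √390/60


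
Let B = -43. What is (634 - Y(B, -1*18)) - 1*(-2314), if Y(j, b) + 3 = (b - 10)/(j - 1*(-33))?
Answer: 14741/5 ≈ 2948.2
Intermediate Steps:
Y(j, b) = -3 + (-10 + b)/(33 + j) (Y(j, b) = -3 + (b - 10)/(j - 1*(-33)) = -3 + (-10 + b)/(j + 33) = -3 + (-10 + b)/(33 + j))
(634 - Y(B, -1*18)) - 1*(-2314) = (634 - (-109 - 1*18 - 3*(-43))/(33 - 43)) - 1*(-2314) = (634 - (-109 - 18 + 129)/(-10)) + 2314 = (634 - (-1)*2/10) + 2314 = (634 - 1*(-1/5)) + 2314 = (634 + 1/5) + 2314 = 3171/5 + 2314 = 14741/5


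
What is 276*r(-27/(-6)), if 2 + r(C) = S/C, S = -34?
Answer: -7912/3 ≈ -2637.3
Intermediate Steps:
r(C) = -2 - 34/C
276*r(-27/(-6)) = 276*(-2 - 34/((-27/(-6)))) = 276*(-2 - 34/((-27*(-⅙)))) = 276*(-2 - 34/9/2) = 276*(-2 - 34*2/9) = 276*(-2 - 68/9) = 276*(-86/9) = -7912/3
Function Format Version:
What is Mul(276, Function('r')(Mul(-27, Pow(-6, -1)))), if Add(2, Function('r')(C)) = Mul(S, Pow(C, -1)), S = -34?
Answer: Rational(-7912, 3) ≈ -2637.3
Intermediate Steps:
Function('r')(C) = Add(-2, Mul(-34, Pow(C, -1)))
Mul(276, Function('r')(Mul(-27, Pow(-6, -1)))) = Mul(276, Add(-2, Mul(-34, Pow(Mul(-27, Pow(-6, -1)), -1)))) = Mul(276, Add(-2, Mul(-34, Pow(Mul(-27, Rational(-1, 6)), -1)))) = Mul(276, Add(-2, Mul(-34, Pow(Rational(9, 2), -1)))) = Mul(276, Add(-2, Mul(-34, Rational(2, 9)))) = Mul(276, Add(-2, Rational(-68, 9))) = Mul(276, Rational(-86, 9)) = Rational(-7912, 3)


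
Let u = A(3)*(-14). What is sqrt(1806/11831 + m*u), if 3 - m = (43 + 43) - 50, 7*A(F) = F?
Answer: 2*sqrt(6933983466)/11831 ≈ 14.077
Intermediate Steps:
A(F) = F/7
m = -33 (m = 3 - ((43 + 43) - 50) = 3 - (86 - 50) = 3 - 1*36 = 3 - 36 = -33)
u = -6 (u = ((1/7)*3)*(-14) = (3/7)*(-14) = -6)
sqrt(1806/11831 + m*u) = sqrt(1806/11831 - 33*(-6)) = sqrt(1806*(1/11831) + 198) = sqrt(1806/11831 + 198) = sqrt(2344344/11831) = 2*sqrt(6933983466)/11831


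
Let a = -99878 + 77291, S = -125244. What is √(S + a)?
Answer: I*√147831 ≈ 384.49*I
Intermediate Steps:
a = -22587
√(S + a) = √(-125244 - 22587) = √(-147831) = I*√147831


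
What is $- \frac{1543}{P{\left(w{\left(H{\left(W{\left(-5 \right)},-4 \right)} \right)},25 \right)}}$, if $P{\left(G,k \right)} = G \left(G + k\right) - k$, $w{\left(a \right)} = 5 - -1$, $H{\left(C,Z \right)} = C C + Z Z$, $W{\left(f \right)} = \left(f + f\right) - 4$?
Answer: $- \frac{1543}{161} \approx -9.5838$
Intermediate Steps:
$W{\left(f \right)} = -4 + 2 f$ ($W{\left(f \right)} = 2 f - 4 = -4 + 2 f$)
$H{\left(C,Z \right)} = C^{2} + Z^{2}$
$w{\left(a \right)} = 6$ ($w{\left(a \right)} = 5 + 1 = 6$)
$P{\left(G,k \right)} = - k + G \left(G + k\right)$
$- \frac{1543}{P{\left(w{\left(H{\left(W{\left(-5 \right)},-4 \right)} \right)},25 \right)}} = - \frac{1543}{6^{2} - 25 + 6 \cdot 25} = - \frac{1543}{36 - 25 + 150} = - \frac{1543}{161}$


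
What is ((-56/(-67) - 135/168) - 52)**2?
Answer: 38018370289/14077504 ≈ 2700.6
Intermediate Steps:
((-56/(-67) - 135/168) - 52)**2 = ((-56*(-1/67) - 135*1/168) - 52)**2 = ((56/67 - 45/56) - 52)**2 = (121/3752 - 52)**2 = (-194983/3752)**2 = 38018370289/14077504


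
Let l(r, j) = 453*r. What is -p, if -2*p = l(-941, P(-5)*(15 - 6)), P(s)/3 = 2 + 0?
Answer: -426273/2 ≈ -2.1314e+5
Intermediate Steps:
P(s) = 6 (P(s) = 3*(2 + 0) = 3*2 = 6)
p = 426273/2 (p = -453*(-941)/2 = -1/2*(-426273) = 426273/2 ≈ 2.1314e+5)
-p = -1*426273/2 = -426273/2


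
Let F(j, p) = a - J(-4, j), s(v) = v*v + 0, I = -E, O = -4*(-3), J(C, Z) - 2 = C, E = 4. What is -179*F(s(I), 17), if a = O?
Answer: -2506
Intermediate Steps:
J(C, Z) = 2 + C
O = 12
a = 12
I = -4 (I = -1*4 = -4)
s(v) = v**2 (s(v) = v**2 + 0 = v**2)
F(j, p) = 14 (F(j, p) = 12 - (2 - 4) = 12 - 1*(-2) = 12 + 2 = 14)
-179*F(s(I), 17) = -179*14 = -2506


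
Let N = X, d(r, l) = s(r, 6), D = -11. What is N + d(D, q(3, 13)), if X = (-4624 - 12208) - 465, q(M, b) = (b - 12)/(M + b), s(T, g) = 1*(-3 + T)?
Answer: -17311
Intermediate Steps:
s(T, g) = -3 + T
q(M, b) = (-12 + b)/(M + b)
d(r, l) = -3 + r
X = -17297 (X = -16832 - 465 = -17297)
N = -17297
N + d(D, q(3, 13)) = -17297 + (-3 - 11) = -17297 - 14 = -17311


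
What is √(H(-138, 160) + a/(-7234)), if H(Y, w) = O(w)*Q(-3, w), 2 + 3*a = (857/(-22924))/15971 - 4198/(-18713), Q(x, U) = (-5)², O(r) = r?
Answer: √22107079920716013584816365207907470278/74342248197968652 ≈ 63.246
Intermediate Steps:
Q(x, U) = 25
a = -12165424947553/20553565993356 (a = -⅔ + ((857/(-22924))/15971 - 4198/(-18713))/3 = -⅔ + ((857*(-1/22924))*(1/15971) - 4198*(-1/18713))/3 = -⅔ + (-857/22924*1/15971 + 4198/18713)/3 = -⅔ + (-857/366119204 + 4198/18713)/3 = -⅔ + (⅓)*(1536952381351/6851188664452) = -⅔ + 1536952381351/20553565993356 = -12165424947553/20553565993356 ≈ -0.59189)
H(Y, w) = 25*w (H(Y, w) = w*25 = 25*w)
√(H(-138, 160) + a/(-7234)) = √(25*160 - 12165424947553/20553565993356/(-7234)) = √(4000 - 12165424947553/20553565993356*(-1/7234)) = √(4000 + 12165424947553/148684496395937304) = √(594737997749174163553/148684496395937304) = √22107079920716013584816365207907470278/74342248197968652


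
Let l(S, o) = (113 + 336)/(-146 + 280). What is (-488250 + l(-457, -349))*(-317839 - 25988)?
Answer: 22494899010177/134 ≈ 1.6787e+11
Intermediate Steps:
l(S, o) = 449/134
(-488250 + l(-457, -349))*(-317839 - 25988) = (-488250 + 449/134)*(-317839 - 25988) = -65425051/134*(-343827) = 22494899010177/134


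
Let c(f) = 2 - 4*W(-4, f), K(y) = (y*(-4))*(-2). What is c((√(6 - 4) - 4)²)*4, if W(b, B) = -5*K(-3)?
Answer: -1912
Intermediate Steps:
K(y) = 8*y (K(y) = -4*y*(-2) = 8*y)
W(b, B) = 120 (W(b, B) = -40*(-3) = -5*(-24) = 120)
c(f) = -478 (c(f) = 2 - 4*120 = 2 - 480 = -478)
c((√(6 - 4) - 4)²)*4 = -478*4 = -1912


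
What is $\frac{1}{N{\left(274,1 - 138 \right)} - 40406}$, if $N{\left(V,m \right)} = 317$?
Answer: $- \frac{1}{40089} \approx -2.4944 \cdot 10^{-5}$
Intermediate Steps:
$\frac{1}{N{\left(274,1 - 138 \right)} - 40406} = \frac{1}{317 - 40406} = \frac{1}{-40089} = - \frac{1}{40089}$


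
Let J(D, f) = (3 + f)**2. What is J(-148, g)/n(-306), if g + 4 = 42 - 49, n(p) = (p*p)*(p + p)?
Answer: -4/3581577 ≈ -1.1168e-6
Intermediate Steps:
n(p) = 2*p**3 (n(p) = p**2*(2*p) = 2*p**3)
g = -11 (g = -4 + (42 - 49) = -4 - 7 = -11)
J(-148, g)/n(-306) = (3 - 11)**2/((2*(-306)**3)) = (-8)**2/((2*(-28652616))) = 64/(-57305232) = 64*(-1/57305232) = -4/3581577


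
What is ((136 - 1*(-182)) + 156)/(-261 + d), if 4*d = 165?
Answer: -632/293 ≈ -2.1570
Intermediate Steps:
d = 165/4 (d = (1/4)*165 = 165/4 ≈ 41.250)
((136 - 1*(-182)) + 156)/(-261 + d) = ((136 - 1*(-182)) + 156)/(-261 + 165/4) = ((136 + 182) + 156)/(-879/4) = (318 + 156)*(-4/879) = 474*(-4/879) = -632/293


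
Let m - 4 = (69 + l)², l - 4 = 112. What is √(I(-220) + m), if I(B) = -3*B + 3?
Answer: 2*√8723 ≈ 186.79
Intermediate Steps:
l = 116 (l = 4 + 112 = 116)
m = 34229 (m = 4 + (69 + 116)² = 4 + 185² = 4 + 34225 = 34229)
I(B) = 3 - 3*B
√(I(-220) + m) = √((3 - 3*(-220)) + 34229) = √((3 + 660) + 34229) = √(663 + 34229) = √34892 = 2*√8723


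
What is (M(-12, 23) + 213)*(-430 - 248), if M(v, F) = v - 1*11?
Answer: -128820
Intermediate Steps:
M(v, F) = -11 + v (M(v, F) = v - 11 = -11 + v)
(M(-12, 23) + 213)*(-430 - 248) = ((-11 - 12) + 213)*(-430 - 248) = (-23 + 213)*(-678) = 190*(-678) = -128820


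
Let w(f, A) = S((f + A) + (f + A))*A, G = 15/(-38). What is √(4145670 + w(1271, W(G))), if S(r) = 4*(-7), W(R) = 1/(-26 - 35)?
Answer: √15426039778/61 ≈ 2036.1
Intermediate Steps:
G = -15/38 (G = 15*(-1/38) = -15/38 ≈ -0.39474)
W(R) = -1/61 (W(R) = 1/(-61) = -1/61)
S(r) = -28
w(f, A) = -28*A
√(4145670 + w(1271, W(G))) = √(4145670 - 28*(-1/61)) = √(4145670 + 28/61) = √(252885898/61) = √15426039778/61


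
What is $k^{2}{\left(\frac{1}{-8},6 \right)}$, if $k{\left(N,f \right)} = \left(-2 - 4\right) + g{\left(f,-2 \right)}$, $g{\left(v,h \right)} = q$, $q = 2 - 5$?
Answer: $81$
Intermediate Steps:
$q = -3$ ($q = 2 - 5 = -3$)
$g{\left(v,h \right)} = -3$
$k{\left(N,f \right)} = -9$ ($k{\left(N,f \right)} = \left(-2 - 4\right) - 3 = -6 - 3 = -9$)
$k^{2}{\left(\frac{1}{-8},6 \right)} = \left(-9\right)^{2} = 81$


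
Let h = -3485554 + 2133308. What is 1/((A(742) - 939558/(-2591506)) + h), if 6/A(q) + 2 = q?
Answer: -479428610/648305242452571 ≈ -7.3951e-7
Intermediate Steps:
A(q) = 6/(-2 + q)
h = -1352246
1/((A(742) - 939558/(-2591506)) + h) = 1/((6/(-2 + 742) - 939558/(-2591506)) - 1352246) = 1/((6/740 - 939558*(-1)/2591506) - 1352246) = 1/((6*(1/740) - 1*(-469779/1295753)) - 1352246) = 1/((3/370 + 469779/1295753) - 1352246) = 1/(177705489/479428610 - 1352246) = 1/(-648305242452571/479428610) = -479428610/648305242452571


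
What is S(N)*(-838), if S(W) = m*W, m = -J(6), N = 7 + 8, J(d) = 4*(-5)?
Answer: -251400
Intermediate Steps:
J(d) = -20
N = 15
m = 20 (m = -1*(-20) = 20)
S(W) = 20*W
S(N)*(-838) = (20*15)*(-838) = 300*(-838) = -251400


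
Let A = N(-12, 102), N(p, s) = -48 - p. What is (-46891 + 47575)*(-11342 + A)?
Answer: -7782552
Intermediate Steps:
A = -36 (A = -48 - 1*(-12) = -48 + 12 = -36)
(-46891 + 47575)*(-11342 + A) = (-46891 + 47575)*(-11342 - 36) = 684*(-11378) = -7782552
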